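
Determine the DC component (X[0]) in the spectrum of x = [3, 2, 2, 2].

X[0] = Σ(n=0 to 3) x[n] · ω_4^0 = Σ x[n]
= (3) + (2) + (2) + (2)

X[0] = 9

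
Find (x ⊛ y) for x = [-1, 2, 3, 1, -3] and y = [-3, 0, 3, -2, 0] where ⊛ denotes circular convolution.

(x ⊛ y)[n] = Σ(m=0 to 4) x[m] · y[(n-m) mod 5]

Computing each output sample:
(x ⊛ y)[0] = 0
(x ⊛ y)[1] = -17
(x ⊛ y)[2] = -6
(x ⊛ y)[3] = 5
(x ⊛ y)[4] = 14

x ⊛ y = [0, -17, -6, 5, 14]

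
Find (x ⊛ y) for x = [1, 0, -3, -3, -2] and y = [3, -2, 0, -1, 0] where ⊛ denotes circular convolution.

(x ⊛ y)[n] = Σ(m=0 to 4) x[m] · y[(n-m) mod 5]

Computing each output sample:
(x ⊛ y)[0] = 10
(x ⊛ y)[1] = 1
(x ⊛ y)[2] = -7
(x ⊛ y)[3] = -4
(x ⊛ y)[4] = 0

x ⊛ y = [10, 1, -7, -4, 0]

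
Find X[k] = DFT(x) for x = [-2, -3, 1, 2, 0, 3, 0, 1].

X[k] = Σ(n=0 to 7) x[n] · ω_8^(nk)
where ω_8 = e^(-2πi/8)

Computing each X[k]:
X[0] = 2
X[1] = -6.9497+2.5355i
X[2] = -3+3i
X[3] = 2.9497+4.5355i
X[4] = -4
X[5] = 2.9497-4.5355i
X[6] = -3-3i
X[7] = -6.9497-2.5355i

X = [2, -6.9497+2.5355i, -3+3i, 2.9497+4.5355i, -4, 2.9497-4.5355i, -3-3i, -6.9497-2.5355i]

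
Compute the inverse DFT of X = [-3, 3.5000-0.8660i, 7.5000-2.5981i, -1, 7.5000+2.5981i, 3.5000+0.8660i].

x[n] = (1/6) Σ(k=0 to 5) X[k] · e^(2πikn/6)

Computing each x[n]:
x[0] = 3
x[1] = 0
x[2] = -3
x[3] = 1
x[4] = -2
x[5] = -2

x = [3, 0, -3, 1, -2, -2]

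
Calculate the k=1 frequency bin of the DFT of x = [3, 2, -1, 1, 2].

X[1] = Σ(n=0 to 4) x[n] · ω_5^(1n) where ω_5 = e^(-2πi/5)
= (3)·ω_5^0 + (2)·ω_5^1 + (-1)·ω_5^2 + (1)·ω_5^3 + (2)·ω_5^4

X[1] = 4.2361+1.1756i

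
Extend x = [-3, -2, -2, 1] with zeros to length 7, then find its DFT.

Original 4-point DFT: [-6, -1+3i, -4, -1-3i]
Zero-padded 7-point DFT provides frequency interpolation.

DFT_7([x, 0, ...]) = [-6, -4.7029+3.0796i, -0.1295+1.8639i, -2.6676-1.6708i, -2.6676+1.6708i, -0.1295-1.8639i, -4.7029-3.0796i]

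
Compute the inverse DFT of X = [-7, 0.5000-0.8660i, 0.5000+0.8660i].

x[n] = (1/3) Σ(k=0 to 2) X[k] · e^(2πikn/3)

Computing each x[n]:
x[0] = -2
x[1] = -2
x[2] = -3

x = [-2, -2, -3]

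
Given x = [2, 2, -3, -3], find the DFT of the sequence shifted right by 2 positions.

Time shift by 2: X_shifted[k] = ω_4^(2k) · X[k]
Shifted x = [-3, -3, 2, 2]

DFT(x[n-2]) = [-2, -5+5i, 0, -5-5i]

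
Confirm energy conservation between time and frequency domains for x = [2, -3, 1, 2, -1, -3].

Time domain:
Σ|x[n]|² = |2|² + |-3|² + |1|² + |2|² + |-1|² + |-3|² = 28.0000

Frequency domain:
(1/6)Σ|X[k]|² = (1/6)(|-2|² + |-3.0000-1.7321i|² + |7.0000+1.7321i|² + |6|² + |7.0000-1.7321i|² + |-3.0000+1.7321i|²) = (1/6)·168.0000 = 28.0000

Both sides agree, confirming Parseval's theorem.

Σ|x[n]|² = (1/N)Σ|X[k]|² = 28.0000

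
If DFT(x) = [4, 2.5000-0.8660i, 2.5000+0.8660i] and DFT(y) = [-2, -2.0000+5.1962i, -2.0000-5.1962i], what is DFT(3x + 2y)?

By linearity: DFT(3x + 2y) = 3·DFT(x) + 2·DFT(y)
= 3·[4, 2.5000-0.8660i, 2.5000+0.8660i] + 2·[-2, -2.0000+5.1962i, -2.0000-5.1962i]

Computing element-wise:
Z[0] = 3·(4) + 2·(-2) = 8
Z[1] = 3·(2.5000-0.8660i) + 2·(-2.0000+5.1962i) = 3.5000+7.7944i
Z[2] = 3·(2.5000+0.8660i) + 2·(-2.0000-5.1962i) = 3.5000-7.7944i

DFT(3x + 2y) = 3·X + 2·Y = [8, 3.5000+7.7944i, 3.5000-7.7944i]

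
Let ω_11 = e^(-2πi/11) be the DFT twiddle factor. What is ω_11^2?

ω_11^2 = e^(-2πi·2/11)
= cos(-2π·2/11) + i·sin(-2π·2/11)
= cos(-4π/11) + i·sin(-4π/11)

ω_11^2 = cos(-4π/11) + i·sin(-4π/11) = 0.4154-0.9096i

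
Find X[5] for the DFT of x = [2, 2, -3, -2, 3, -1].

X[5] = Σ(n=0 to 5) x[n] · ω_6^(5n) where ω_6 = e^(-2πi/6)
= (2)·ω_6^0 + (2)·ω_6^5 + (-3)·ω_6^10 + (-2)·ω_6^15 + (3)·ω_6^20 + (-1)·ω_6^25

X[5] = 4.5000-2.5981i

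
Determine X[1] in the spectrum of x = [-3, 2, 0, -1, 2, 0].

X[1] = Σ(n=0 to 5) x[n] · ω_6^(1n) where ω_6 = e^(-2πi/6)
= (-3)·ω_6^0 + (2)·ω_6^1 + (0)·ω_6^2 + (-1)·ω_6^3 + (2)·ω_6^4 + (0)·ω_6^5

X[1] = -2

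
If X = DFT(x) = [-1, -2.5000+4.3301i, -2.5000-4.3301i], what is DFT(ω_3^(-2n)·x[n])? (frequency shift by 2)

Modulation property: DFT(ω_3^(-2n)·x[n]) = X[(k-2) mod 3], so circularly shift X by 2 positions.

X[k-2] = [-2.5000+4.3301i, -2.5000-4.3301i, -1]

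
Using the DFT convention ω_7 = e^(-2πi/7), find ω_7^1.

ω_7^1 = e^(-2πi·1/7)
= cos(-2π·1/7) + i·sin(-2π·1/7)
= cos(-2π/7) + i·sin(-2π/7)

ω_7^1 = cos(-2π/7) + i·sin(-2π/7) = 0.6235-0.7818i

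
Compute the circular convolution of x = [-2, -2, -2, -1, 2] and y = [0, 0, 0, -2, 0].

(x ⊛ y)[n] = Σ(m=0 to 4) x[m] · y[(n-m) mod 5]

Computing each output sample:
(x ⊛ y)[0] = 4
(x ⊛ y)[1] = 2
(x ⊛ y)[2] = -4
(x ⊛ y)[3] = 4
(x ⊛ y)[4] = 4

x ⊛ y = [4, 2, -4, 4, 4]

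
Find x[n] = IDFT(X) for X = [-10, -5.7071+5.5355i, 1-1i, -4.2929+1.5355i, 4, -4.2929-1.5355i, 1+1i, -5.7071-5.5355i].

x[n] = (1/8) Σ(k=0 to 7) X[k] · e^(2πikn/8)

Computing each x[n]:
x[0] = -3
x[1] = -3
x[2] = -2
x[3] = -3
x[4] = 2
x[5] = 0
x[6] = 0
x[7] = -1

x = [-3, -3, -2, -3, 2, 0, 0, -1]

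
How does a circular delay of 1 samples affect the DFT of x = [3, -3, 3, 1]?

Time shift by 1: X_shifted[k] = ω_4^(1k) · X[k]
Shifted x = [1, 3, -3, 3]

DFT(x[n-1]) = [4, 4, -8, 4]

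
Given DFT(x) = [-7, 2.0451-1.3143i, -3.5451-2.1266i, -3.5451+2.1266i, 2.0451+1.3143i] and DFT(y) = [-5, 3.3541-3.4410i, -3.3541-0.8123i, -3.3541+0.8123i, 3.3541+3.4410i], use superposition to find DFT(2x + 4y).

By linearity: DFT(2x + 4y) = 2·DFT(x) + 4·DFT(y)
= 2·[-7, 2.0451-1.3143i, -3.5451-2.1266i, -3.5451+2.1266i, 2.0451+1.3143i] + 4·[-5, 3.3541-3.4410i, -3.3541-0.8123i, -3.3541+0.8123i, 3.3541+3.4410i]

Computing element-wise:
Z[0] = 2·(-7) + 4·(-5) = -34
Z[1] = 2·(2.0451-1.3143i) + 4·(3.3541-3.4410i) = 17.5066-16.3926i
Z[2] = 2·(-3.5451-2.1266i) + 4·(-3.3541-0.8123i) = -20.5066-7.5024i
Z[3] = 2·(-3.5451+2.1266i) + 4·(-3.3541+0.8123i) = -20.5066+7.5024i
Z[4] = 2·(2.0451+1.3143i) + 4·(3.3541+3.4410i) = 17.5066+16.3926i

DFT(2x + 4y) = 2·X + 4·Y = [-34, 17.5066-16.3926i, -20.5066-7.5024i, -20.5066+7.5024i, 17.5066+16.3926i]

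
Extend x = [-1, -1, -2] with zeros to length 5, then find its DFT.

Original 3-point DFT: [-4, 0.5000-0.8660i, 0.5000+0.8660i]
Zero-padded 5-point DFT provides frequency interpolation.

DFT_5([x, 0, ...]) = [-4, 0.3090+2.1266i, -0.8090-1.3143i, -0.8090+1.3143i, 0.3090-2.1266i]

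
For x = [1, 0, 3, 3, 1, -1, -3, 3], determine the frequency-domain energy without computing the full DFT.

Parseval: Σ|x[n]|² = (1/N)Σ|X[k]|², so Σ|X[k]|² = N·Σ|x[n]|² = 8·39.0000

Σ|X[k]|² = N·Σ|x[n]|² = 8·39.0000 = 312.0000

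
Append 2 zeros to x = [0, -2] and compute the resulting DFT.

Original 2-point DFT: [-2, 2]
Zero-padded 4-point DFT provides frequency interpolation.

DFT_4([x, 0, ...]) = [-2, 2i, 2, -2i]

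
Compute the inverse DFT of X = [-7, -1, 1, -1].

x[n] = (1/4) Σ(k=0 to 3) X[k] · e^(2πikn/4)

Computing each x[n]:
x[0] = -2
x[1] = -2
x[2] = -1
x[3] = -2

x = [-2, -2, -1, -2]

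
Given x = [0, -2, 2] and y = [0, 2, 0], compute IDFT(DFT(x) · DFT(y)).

(x ⊛ y)[n] = Σ(m=0 to 2) x[m] · y[(n-m) mod 3]

Computing each output sample:
(x ⊛ y)[0] = 4
(x ⊛ y)[1] = 0
(x ⊛ y)[2] = -4

x ⊛ y = [4, 0, -4]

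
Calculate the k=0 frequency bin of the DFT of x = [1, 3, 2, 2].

X[0] = Σ(n=0 to 3) x[n] · ω_4^0 = Σ x[n]
= (1) + (3) + (2) + (2)

X[0] = 8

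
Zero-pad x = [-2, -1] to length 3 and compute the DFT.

Original 2-point DFT: [-3, -1]
Zero-padded 3-point DFT provides frequency interpolation.

DFT_3([x, 0, ...]) = [-3, -1.5000+0.8660i, -1.5000-0.8660i]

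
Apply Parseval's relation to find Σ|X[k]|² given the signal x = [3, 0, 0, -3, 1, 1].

Parseval: Σ|x[n]|² = (1/N)Σ|X[k]|², so Σ|X[k]|² = N·Σ|x[n]|² = 6·20.0000

Σ|X[k]|² = N·Σ|x[n]|² = 6·20.0000 = 120.0000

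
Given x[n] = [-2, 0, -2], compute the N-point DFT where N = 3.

X[k] = Σ(n=0 to 2) x[n] · ω_3^(nk)
where ω_3 = e^(-2πi/3)

Computing each X[k]:
X[0] = -4
X[1] = -1.0000-1.7321i
X[2] = -1.0000+1.7321i

X = [-4, -1.0000-1.7321i, -1.0000+1.7321i]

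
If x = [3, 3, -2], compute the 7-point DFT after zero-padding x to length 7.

Original 3-point DFT: [4, 2.5000-4.3301i, 2.5000+4.3301i]
Zero-padded 7-point DFT provides frequency interpolation.

DFT_7([x, 0, ...]) = [4, 5.3155-0.3956i, 4.1344-3.7926i, -0.9499-2.8653i, -0.9499+2.8653i, 4.1344+3.7926i, 5.3155+0.3956i]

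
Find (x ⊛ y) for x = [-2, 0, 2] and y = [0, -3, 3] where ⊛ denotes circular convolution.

(x ⊛ y)[n] = Σ(m=0 to 2) x[m] · y[(n-m) mod 3]

Computing each output sample:
(x ⊛ y)[0] = -6
(x ⊛ y)[1] = 12
(x ⊛ y)[2] = -6

x ⊛ y = [-6, 12, -6]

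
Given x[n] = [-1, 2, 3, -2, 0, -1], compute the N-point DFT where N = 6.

X[k] = Σ(n=0 to 5) x[n] · ω_6^(nk)
where ω_6 = e^(-2πi/6)

Computing each X[k]:
X[0] = 1
X[1] = -5.1962i
X[2] = -5
X[3] = 3
X[4] = -5
X[5] = 5.1962i

X = [1, -5.1962i, -5, 3, -5, 5.1962i]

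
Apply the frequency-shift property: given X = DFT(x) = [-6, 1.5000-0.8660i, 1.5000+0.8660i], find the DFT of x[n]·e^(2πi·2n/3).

Modulation property: DFT(ω_3^(-2n)·x[n]) = X[(k-2) mod 3], so circularly shift X by 2 positions.

X[k-2] = [1.5000-0.8660i, 1.5000+0.8660i, -6]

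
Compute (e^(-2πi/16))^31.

Since ω_16^16 = 1, powers reduce modulo 16.
31 mod 16 = 15
So ω_16^31 = ω_16^15 = e^(-2πi·15/16)

ω_16^31 = ω_16^15 = 0.9239+0.3827i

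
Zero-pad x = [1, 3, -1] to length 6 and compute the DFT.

Original 3-point DFT: [3, -3.4641i, 3.4641i]
Zero-padded 6-point DFT provides frequency interpolation.

DFT_6([x, 0, ...]) = [3, 3.0000-1.7321i, -3.4641i, -3, 3.4641i, 3.0000+1.7321i]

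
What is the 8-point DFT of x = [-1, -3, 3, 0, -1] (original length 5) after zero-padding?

Original 5-point DFT: [-2, -4.6631+0.1388i, 3.1631+4.0287i, 3.1631-4.0287i, -4.6631-0.1388i]
Zero-padded 8-point DFT provides frequency interpolation.

DFT_8([x, 0, ...]) = [-2, -2.1213-0.8787i, -5+3i, 2.1213+5.1213i, 4, 2.1213-5.1213i, -5-3i, -2.1213+0.8787i]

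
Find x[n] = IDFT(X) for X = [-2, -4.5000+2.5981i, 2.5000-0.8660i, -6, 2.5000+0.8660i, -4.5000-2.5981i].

x[n] = (1/6) Σ(k=0 to 5) X[k] · e^(2πikn/6)

Computing each x[n]:
x[0] = -2
x[1] = -1
x[2] = -2
x[3] = 3
x[4] = 0
x[5] = 0

x = [-2, -1, -2, 3, 0, 0]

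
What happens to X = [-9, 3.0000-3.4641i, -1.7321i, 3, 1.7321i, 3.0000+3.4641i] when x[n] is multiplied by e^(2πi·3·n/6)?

Modulation property: DFT(ω_6^(-3n)·x[n]) = X[(k-3) mod 6], so circularly shift X by 3 positions.

X[k-3] = [3, 1.7321i, 3.0000+3.4641i, -9, 3.0000-3.4641i, -1.7321i]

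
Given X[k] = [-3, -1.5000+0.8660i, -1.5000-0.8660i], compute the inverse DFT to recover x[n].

x[n] = (1/3) Σ(k=0 to 2) X[k] · e^(2πikn/3)

Computing each x[n]:
x[0] = -2
x[1] = -1
x[2] = 0

x = [-2, -1, 0]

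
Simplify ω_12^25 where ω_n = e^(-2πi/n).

Since ω_12^12 = 1, powers reduce modulo 12.
25 mod 12 = 1
So ω_12^25 = ω_12^1 = e^(-2πi·1/12)

ω_12^25 = ω_12^1 = 0.8660-0.5000i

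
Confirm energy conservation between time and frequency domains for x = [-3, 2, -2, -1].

Time domain:
Σ|x[n]|² = |-3|² + |2|² + |-2|² + |-1|² = 18.0000

Frequency domain:
(1/4)Σ|X[k]|² = (1/4)(|-4|² + |-1-3i|² + |-6|² + |-1+3i|²) = (1/4)·72.0000 = 18.0000

Both sides agree, confirming Parseval's theorem.

Σ|x[n]|² = (1/N)Σ|X[k]|² = 18.0000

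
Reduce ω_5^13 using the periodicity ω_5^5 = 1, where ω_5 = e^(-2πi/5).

Since ω_5^5 = 1, powers reduce modulo 5.
13 mod 5 = 3
So ω_5^13 = ω_5^3 = e^(-2πi·3/5)

ω_5^13 = ω_5^3 = -0.8090+0.5878i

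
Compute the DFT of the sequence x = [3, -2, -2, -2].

X[k] = Σ(n=0 to 3) x[n] · ω_4^(nk)
where ω_4 = e^(-2πi/4)

Computing each X[k]:
X[0] = -3
X[1] = 5
X[2] = 5
X[3] = 5

X = [-3, 5, 5, 5]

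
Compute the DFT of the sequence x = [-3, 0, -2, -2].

X[k] = Σ(n=0 to 3) x[n] · ω_4^(nk)
where ω_4 = e^(-2πi/4)

Computing each X[k]:
X[0] = -7
X[1] = -1-2i
X[2] = -3
X[3] = -1+2i

X = [-7, -1-2i, -3, -1+2i]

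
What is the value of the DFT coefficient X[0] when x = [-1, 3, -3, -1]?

X[0] = Σ(n=0 to 3) x[n] · ω_4^0 = Σ x[n]
= (-1) + (3) + (-3) + (-1)

X[0] = -2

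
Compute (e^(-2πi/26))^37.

Since ω_26^26 = 1, powers reduce modulo 26.
37 mod 26 = 11
So ω_26^37 = ω_26^11 = e^(-2πi·11/26)

ω_26^37 = ω_26^11 = -0.8855-0.4647i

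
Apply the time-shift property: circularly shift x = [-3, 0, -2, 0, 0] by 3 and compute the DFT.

Time shift by 3: X_shifted[k] = ω_5^(3k) · X[k]
Shifted x = [-2, 0, 0, -3, 0]

DFT(x[n-3]) = [-5, 0.4271-1.7634i, -2.9271+2.8532i, -2.9271-2.8532i, 0.4271+1.7634i]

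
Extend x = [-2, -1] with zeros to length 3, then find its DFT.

Original 2-point DFT: [-3, -1]
Zero-padded 3-point DFT provides frequency interpolation.

DFT_3([x, 0, ...]) = [-3, -1.5000+0.8660i, -1.5000-0.8660i]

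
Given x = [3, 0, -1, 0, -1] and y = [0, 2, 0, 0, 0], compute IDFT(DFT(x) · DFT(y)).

(x ⊛ y)[n] = Σ(m=0 to 4) x[m] · y[(n-m) mod 5]

Computing each output sample:
(x ⊛ y)[0] = -2
(x ⊛ y)[1] = 6
(x ⊛ y)[2] = 0
(x ⊛ y)[3] = -2
(x ⊛ y)[4] = 0

x ⊛ y = [-2, 6, 0, -2, 0]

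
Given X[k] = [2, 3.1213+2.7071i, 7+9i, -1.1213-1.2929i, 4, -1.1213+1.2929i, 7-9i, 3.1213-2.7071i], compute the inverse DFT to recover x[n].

x[n] = (1/8) Σ(k=0 to 7) X[k] · e^(2πikn/8)

Computing each x[n]:
x[0] = 3
x[1] = -2
x[2] = -2
x[3] = 1
x[4] = 2
x[5] = -3
x[6] = 0
x[7] = 3

x = [3, -2, -2, 1, 2, -3, 0, 3]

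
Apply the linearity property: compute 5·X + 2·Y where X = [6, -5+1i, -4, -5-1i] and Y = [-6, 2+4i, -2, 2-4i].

By linearity: DFT(5x + 2y) = 5·DFT(x) + 2·DFT(y)
= 5·[6, -5+1i, -4, -5-1i] + 2·[-6, 2+4i, -2, 2-4i]

Computing element-wise:
Z[0] = 5·(6) + 2·(-6) = 18
Z[1] = 5·(-5+1i) + 2·(2+4i) = -21+13i
Z[2] = 5·(-4) + 2·(-2) = -24
Z[3] = 5·(-5-1i) + 2·(2-4i) = -21-13i

DFT(5x + 2y) = 5·X + 2·Y = [18, -21+13i, -24, -21-13i]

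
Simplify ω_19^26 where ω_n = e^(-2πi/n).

Since ω_19^19 = 1, powers reduce modulo 19.
26 mod 19 = 7
So ω_19^26 = ω_19^7 = e^(-2πi·7/19)

ω_19^26 = ω_19^7 = -0.6773-0.7357i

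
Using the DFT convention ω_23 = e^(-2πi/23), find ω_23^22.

ω_23^22 = e^(-2πi·22/23)
= cos(-2π·22/23) + i·sin(-2π·22/23)
= cos(-44π/23) + i·sin(-44π/23)

ω_23^22 = cos(-44π/23) + i·sin(-44π/23) = 0.9629+0.2698i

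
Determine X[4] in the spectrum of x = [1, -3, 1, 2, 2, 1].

X[4] = Σ(n=0 to 5) x[n] · ω_6^(4n) where ω_6 = e^(-2πi/6)
= (1)·ω_6^0 + (-3)·ω_6^4 + (1)·ω_6^8 + (2)·ω_6^12 + (2)·ω_6^16 + (1)·ω_6^20

X[4] = 2.5000-2.5981i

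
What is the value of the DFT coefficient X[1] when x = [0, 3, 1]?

X[1] = Σ(n=0 to 2) x[n] · ω_3^(1n) where ω_3 = e^(-2πi/3)
= (0)·ω_3^0 + (3)·ω_3^1 + (1)·ω_3^2

X[1] = -2.0000-1.7321i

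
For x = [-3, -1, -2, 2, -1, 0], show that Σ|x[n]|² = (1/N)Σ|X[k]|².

Time domain:
Σ|x[n]|² = |-3|² + |-1|² + |-2|² + |2|² + |-1|² + |0|² = 19.0000

Frequency domain:
(1/6)Σ|X[k]|² = (1/6)(|-5|² + |-4.0000+1.7321i|² + |1|² + |-7|² + |1|² + |-4.0000-1.7321i|²) = (1/6)·114.0000 = 19.0000

Both sides agree, confirming Parseval's theorem.

Σ|x[n]|² = (1/N)Σ|X[k]|² = 19.0000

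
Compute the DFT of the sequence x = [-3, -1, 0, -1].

X[k] = Σ(n=0 to 3) x[n] · ω_4^(nk)
where ω_4 = e^(-2πi/4)

Computing each X[k]:
X[0] = -5
X[1] = -3
X[2] = -1
X[3] = -3

X = [-5, -3, -1, -3]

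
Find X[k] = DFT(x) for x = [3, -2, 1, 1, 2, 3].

X[k] = Σ(n=0 to 5) x[n] · ω_6^(nk)
where ω_6 = e^(-2πi/6)

Computing each X[k]:
X[0] = 8
X[1] = 1.0000+5.1962i
X[2] = 2.0000+3.4641i
X[3] = 4
X[4] = 2.0000-3.4641i
X[5] = 1.0000-5.1962i

X = [8, 1.0000+5.1962i, 2.0000+3.4641i, 4, 2.0000-3.4641i, 1.0000-5.1962i]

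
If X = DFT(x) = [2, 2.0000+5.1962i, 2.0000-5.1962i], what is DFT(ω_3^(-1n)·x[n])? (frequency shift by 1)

Modulation property: DFT(ω_3^(-1n)·x[n]) = X[(k-1) mod 3], so circularly shift X by 1 positions.

X[k-1] = [2.0000-5.1962i, 2, 2.0000+5.1962i]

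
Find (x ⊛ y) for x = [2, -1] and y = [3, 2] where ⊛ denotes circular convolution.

(x ⊛ y)[n] = Σ(m=0 to 1) x[m] · y[(n-m) mod 2]

Computing each output sample:
(x ⊛ y)[0] = 4
(x ⊛ y)[1] = 1

x ⊛ y = [4, 1]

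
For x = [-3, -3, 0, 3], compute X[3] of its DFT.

X[3] = Σ(n=0 to 3) x[n] · ω_4^(3n) where ω_4 = e^(-2πi/4)
= (-3)·ω_4^0 + (-3)·ω_4^3 + (0)·ω_4^6 + (3)·ω_4^9

X[3] = -3-6i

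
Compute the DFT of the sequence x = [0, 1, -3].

X[k] = Σ(n=0 to 2) x[n] · ω_3^(nk)
where ω_3 = e^(-2πi/3)

Computing each X[k]:
X[0] = -2
X[1] = 1.0000-3.4641i
X[2] = 1.0000+3.4641i

X = [-2, 1.0000-3.4641i, 1.0000+3.4641i]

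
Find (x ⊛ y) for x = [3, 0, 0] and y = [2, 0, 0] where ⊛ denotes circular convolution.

(x ⊛ y)[n] = Σ(m=0 to 2) x[m] · y[(n-m) mod 3]

Computing each output sample:
(x ⊛ y)[0] = 6
(x ⊛ y)[1] = 0
(x ⊛ y)[2] = 0

x ⊛ y = [6, 0, 0]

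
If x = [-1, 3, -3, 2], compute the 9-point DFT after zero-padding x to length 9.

Original 4-point DFT: [1, 2-1i, -9, 2+1i]
Zero-padded 9-point DFT provides frequency interpolation.

DFT_9([x, 0, ...]) = [1, -0.2228-0.7060i, 1.3400-0.1963i, 1.0000-5.1962i, -7.1172-4.6865i, -7.1172+4.6865i, 1.0000+5.1962i, 1.3400+0.1963i, -0.2228+0.7060i]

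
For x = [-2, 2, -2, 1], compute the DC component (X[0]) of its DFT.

X[0] = Σ(n=0 to 3) x[n] · ω_4^0 = Σ x[n]
= (-2) + (2) + (-2) + (1)

X[0] = -1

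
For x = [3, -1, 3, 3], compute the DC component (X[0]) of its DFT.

X[0] = Σ(n=0 to 3) x[n] · ω_4^0 = Σ x[n]
= (3) + (-1) + (3) + (3)

X[0] = 8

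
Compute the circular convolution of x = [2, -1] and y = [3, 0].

(x ⊛ y)[n] = Σ(m=0 to 1) x[m] · y[(n-m) mod 2]

Computing each output sample:
(x ⊛ y)[0] = 6
(x ⊛ y)[1] = -3

x ⊛ y = [6, -3]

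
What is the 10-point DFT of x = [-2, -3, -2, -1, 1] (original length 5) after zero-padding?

Original 5-point DFT: [-7, -0.1910+4.3920i, -1.3090+1.4001i, -1.3090-1.4001i, -0.1910-4.3920i]
Zero-padded 10-point DFT provides frequency interpolation.

DFT_10([x, 0, ...]) = [-7, -5.5451+4.0287i, -0.1910+4.3920i, 0.0451+0.1388i, -1.3090+1.4001i, 1, -1.3090-1.4001i, 0.0451-0.1388i, -0.1910-4.3920i, -5.5451-4.0287i]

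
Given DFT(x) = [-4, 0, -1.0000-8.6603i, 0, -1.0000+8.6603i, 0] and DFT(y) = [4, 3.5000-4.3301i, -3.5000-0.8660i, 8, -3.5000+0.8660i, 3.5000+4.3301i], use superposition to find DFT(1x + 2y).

By linearity: DFT(1x + 2y) = 1·DFT(x) + 2·DFT(y)
= 1·[-4, 0, -1.0000-8.6603i, 0, -1.0000+8.6603i, 0] + 2·[4, 3.5000-4.3301i, -3.5000-0.8660i, 8, -3.5000+0.8660i, 3.5000+4.3301i]

Computing element-wise:
Z[0] = 1·(-4) + 2·(4) = 4
Z[1] = 1·(0) + 2·(3.5000-4.3301i) = 7.0000-8.6602i
Z[2] = 1·(-1.0000-8.6603i) + 2·(-3.5000-0.8660i) = -8.0000-10.3923i
Z[3] = 1·(0) + 2·(8) = 16
Z[4] = 1·(-1.0000+8.6603i) + 2·(-3.5000+0.8660i) = -8.0000+10.3923i
Z[5] = 1·(0) + 2·(3.5000+4.3301i) = 7.0000+8.6602i

DFT(1x + 2y) = 1·X + 2·Y = [4, 7.0000-8.6602i, -8.0000-10.3923i, 16, -8.0000+10.3923i, 7.0000+8.6602i]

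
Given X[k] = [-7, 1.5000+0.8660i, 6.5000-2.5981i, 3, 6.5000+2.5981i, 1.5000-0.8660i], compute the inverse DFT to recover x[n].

x[n] = (1/6) Σ(k=0 to 5) X[k] · e^(2πikn/6)

Computing each x[n]:
x[0] = 2
x[1] = -2
x[2] = -3
x[3] = 0
x[4] = -1
x[5] = -3

x = [2, -2, -3, 0, -1, -3]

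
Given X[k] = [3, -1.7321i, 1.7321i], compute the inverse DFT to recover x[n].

x[n] = (1/3) Σ(k=0 to 2) X[k] · e^(2πikn/3)

Computing each x[n]:
x[0] = 1
x[1] = 2
x[2] = 0

x = [1, 2, 0]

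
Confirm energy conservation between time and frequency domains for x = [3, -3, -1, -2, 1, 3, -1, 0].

Time domain:
Σ|x[n]|² = |3|² + |-3|² + |-1|² + |-2|² + |1|² + |3|² + |-1|² + |0|² = 34.0000

Frequency domain:
(1/8)Σ|X[k]|² = (1/8)(|0|² + |-0.8284+5.6569i|² + |6-2i|² + |4.8284+5.6569i|² + |4|² + |4.8284-5.6569i|² + |6+2i|² + |-0.8284-5.6569i|²) = (1/8)·272.0000 = 34.0000

Both sides agree, confirming Parseval's theorem.

Σ|x[n]|² = (1/N)Σ|X[k]|² = 34.0000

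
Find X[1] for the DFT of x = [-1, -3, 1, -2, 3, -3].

X[1] = Σ(n=0 to 5) x[n] · ω_6^(1n) where ω_6 = e^(-2πi/6)
= (-1)·ω_6^0 + (-3)·ω_6^1 + (1)·ω_6^2 + (-2)·ω_6^3 + (3)·ω_6^4 + (-3)·ω_6^5

X[1] = -4.0000+1.7321i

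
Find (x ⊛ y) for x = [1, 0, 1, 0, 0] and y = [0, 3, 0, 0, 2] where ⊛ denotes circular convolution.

(x ⊛ y)[n] = Σ(m=0 to 4) x[m] · y[(n-m) mod 5]

Computing each output sample:
(x ⊛ y)[0] = 0
(x ⊛ y)[1] = 5
(x ⊛ y)[2] = 0
(x ⊛ y)[3] = 3
(x ⊛ y)[4] = 2

x ⊛ y = [0, 5, 0, 3, 2]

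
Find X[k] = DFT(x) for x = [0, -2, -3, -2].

X[k] = Σ(n=0 to 3) x[n] · ω_4^(nk)
where ω_4 = e^(-2πi/4)

Computing each X[k]:
X[0] = -7
X[1] = 3
X[2] = 1
X[3] = 3

X = [-7, 3, 1, 3]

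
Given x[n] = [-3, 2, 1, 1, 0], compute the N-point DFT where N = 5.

X[k] = Σ(n=0 to 4) x[n] · ω_5^(nk)
where ω_5 = e^(-2πi/5)

Computing each X[k]:
X[0] = 1
X[1] = -4.0000-1.9021i
X[2] = -4.0000-1.1756i
X[3] = -4.0000+1.1756i
X[4] = -4.0000+1.9021i

X = [1, -4.0000-1.9021i, -4.0000-1.1756i, -4.0000+1.1756i, -4.0000+1.9021i]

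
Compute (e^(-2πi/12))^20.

Since ω_12^12 = 1, powers reduce modulo 12.
20 mod 12 = 8
So ω_12^20 = ω_12^8 = e^(-2πi·8/12)

ω_12^20 = ω_12^8 = -0.5000+0.8660i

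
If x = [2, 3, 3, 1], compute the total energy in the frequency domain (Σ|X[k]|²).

Parseval: Σ|x[n]|² = (1/N)Σ|X[k]|², so Σ|X[k]|² = N·Σ|x[n]|² = 4·23.0000

Σ|X[k]|² = N·Σ|x[n]|² = 4·23.0000 = 92.0000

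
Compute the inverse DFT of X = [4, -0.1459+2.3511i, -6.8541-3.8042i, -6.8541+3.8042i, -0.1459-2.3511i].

x[n] = (1/5) Σ(k=0 to 4) X[k] · e^(2πikn/5)

Computing each x[n]:
x[0] = -2
x[1] = 3
x[2] = -2
x[3] = 2
x[4] = 3

x = [-2, 3, -2, 2, 3]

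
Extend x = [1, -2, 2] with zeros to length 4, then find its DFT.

Original 3-point DFT: [1, 1.0000+3.4641i, 1.0000-3.4641i]
Zero-padded 4-point DFT provides frequency interpolation.

DFT_4([x, 0, ...]) = [1, -1+2i, 5, -1-2i]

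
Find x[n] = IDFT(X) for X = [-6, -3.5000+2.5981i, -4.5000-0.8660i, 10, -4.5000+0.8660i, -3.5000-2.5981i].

x[n] = (1/6) Σ(k=0 to 5) X[k] · e^(2πikn/6)

Computing each x[n]:
x[0] = -2
x[1] = -3
x[2] = 1
x[3] = -3
x[4] = 3
x[5] = -2

x = [-2, -3, 1, -3, 3, -2]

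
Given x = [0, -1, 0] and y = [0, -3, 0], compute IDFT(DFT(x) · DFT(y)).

(x ⊛ y)[n] = Σ(m=0 to 2) x[m] · y[(n-m) mod 3]

Computing each output sample:
(x ⊛ y)[0] = 0
(x ⊛ y)[1] = 0
(x ⊛ y)[2] = 3

x ⊛ y = [0, 0, 3]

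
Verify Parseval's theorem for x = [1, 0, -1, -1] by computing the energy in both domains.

Time domain:
Σ|x[n]|² = |1|² + |0|² + |-1|² + |-1|² = 3.0000

Frequency domain:
(1/4)Σ|X[k]|² = (1/4)(|-1|² + |2-1i|² + |1|² + |2+1i|²) = (1/4)·12.0000 = 3.0000

Both sides agree, confirming Parseval's theorem.

Σ|x[n]|² = (1/N)Σ|X[k]|² = 3.0000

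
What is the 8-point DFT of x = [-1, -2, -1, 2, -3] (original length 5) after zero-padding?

Original 5-point DFT: [-5, -3.3541+0.8123i, 3.3541-3.4410i, 3.3541+3.4410i, -3.3541-0.8123i]
Zero-padded 8-point DFT provides frequency interpolation.

DFT_8([x, 0, ...]) = [-5, -0.8284+1.0000i, -3+4i, 4.8284-1.0000i, -5, 4.8284+1.0000i, -3-4i, -0.8284-1.0000i]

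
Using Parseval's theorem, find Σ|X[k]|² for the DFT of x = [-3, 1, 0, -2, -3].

Parseval: Σ|x[n]|² = (1/N)Σ|X[k]|², so Σ|X[k]|² = N·Σ|x[n]|² = 5·23.0000

Σ|X[k]|² = N·Σ|x[n]|² = 5·23.0000 = 115.0000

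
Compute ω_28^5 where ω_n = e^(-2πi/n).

ω_28^5 = e^(-2πi·5/28)
= cos(-2π·5/28) + i·sin(-2π·5/28)
= cos(-10π/28) + i·sin(-10π/28)

ω_28^5 = cos(-10π/28) + i·sin(-10π/28) = 0.4339-0.9010i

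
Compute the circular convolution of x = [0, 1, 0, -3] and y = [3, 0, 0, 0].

(x ⊛ y)[n] = Σ(m=0 to 3) x[m] · y[(n-m) mod 4]

Computing each output sample:
(x ⊛ y)[0] = 0
(x ⊛ y)[1] = 3
(x ⊛ y)[2] = 0
(x ⊛ y)[3] = -9

x ⊛ y = [0, 3, 0, -9]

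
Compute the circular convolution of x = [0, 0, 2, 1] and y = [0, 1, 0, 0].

(x ⊛ y)[n] = Σ(m=0 to 3) x[m] · y[(n-m) mod 4]

Computing each output sample:
(x ⊛ y)[0] = 1
(x ⊛ y)[1] = 0
(x ⊛ y)[2] = 0
(x ⊛ y)[3] = 2

x ⊛ y = [1, 0, 0, 2]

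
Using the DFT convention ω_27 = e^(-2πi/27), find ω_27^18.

ω_27^18 = e^(-2πi·18/27)
= cos(-2π·18/27) + i·sin(-2π·18/27)
= cos(-36π/27) + i·sin(-36π/27)

ω_27^18 = cos(-36π/27) + i·sin(-36π/27) = -0.5000+0.8660i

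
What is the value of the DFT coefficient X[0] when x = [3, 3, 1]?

X[0] = Σ(n=0 to 2) x[n] · ω_3^0 = Σ x[n]
= (3) + (3) + (1)

X[0] = 7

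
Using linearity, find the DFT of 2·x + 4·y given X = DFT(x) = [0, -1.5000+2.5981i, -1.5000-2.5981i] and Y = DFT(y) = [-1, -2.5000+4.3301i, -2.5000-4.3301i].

By linearity: DFT(2x + 4y) = 2·DFT(x) + 4·DFT(y)
= 2·[0, -1.5000+2.5981i, -1.5000-2.5981i] + 4·[-1, -2.5000+4.3301i, -2.5000-4.3301i]

Computing element-wise:
Z[0] = 2·(0) + 4·(-1) = -4
Z[1] = 2·(-1.5000+2.5981i) + 4·(-2.5000+4.3301i) = -13.0000+22.5166i
Z[2] = 2·(-1.5000-2.5981i) + 4·(-2.5000-4.3301i) = -13.0000-22.5166i

DFT(2x + 4y) = 2·X + 4·Y = [-4, -13.0000+22.5166i, -13.0000-22.5166i]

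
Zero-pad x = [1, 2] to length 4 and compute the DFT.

Original 2-point DFT: [3, -1]
Zero-padded 4-point DFT provides frequency interpolation.

DFT_4([x, 0, ...]) = [3, 1-2i, -1, 1+2i]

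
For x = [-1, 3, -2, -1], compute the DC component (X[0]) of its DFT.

X[0] = Σ(n=0 to 3) x[n] · ω_4^0 = Σ x[n]
= (-1) + (3) + (-2) + (-1)

X[0] = -1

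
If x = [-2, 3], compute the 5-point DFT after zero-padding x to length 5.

Original 2-point DFT: [1, -5]
Zero-padded 5-point DFT provides frequency interpolation.

DFT_5([x, 0, ...]) = [1, -1.0729-2.8532i, -4.4271-1.7634i, -4.4271+1.7634i, -1.0729+2.8532i]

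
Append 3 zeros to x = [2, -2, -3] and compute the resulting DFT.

Original 3-point DFT: [-3, 4.5000-0.8660i, 4.5000+0.8660i]
Zero-padded 6-point DFT provides frequency interpolation.

DFT_6([x, 0, ...]) = [-3, 2.5000+4.3301i, 4.5000-0.8660i, 1, 4.5000+0.8660i, 2.5000-4.3301i]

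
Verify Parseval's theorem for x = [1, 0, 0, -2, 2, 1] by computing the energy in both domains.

Time domain:
Σ|x[n]|² = |1|² + |0|² + |0|² + |-2|² + |2|² + |1|² = 10.0000

Frequency domain:
(1/6)Σ|X[k]|² = (1/6)(|2|² + |2.5000+2.5981i|² + |-2.5000-0.8660i|² + |4|² + |-2.5000+0.8660i|² + |2.5000-2.5981i|²) = (1/6)·60.0000 = 10.0000

Both sides agree, confirming Parseval's theorem.

Σ|x[n]|² = (1/N)Σ|X[k]|² = 10.0000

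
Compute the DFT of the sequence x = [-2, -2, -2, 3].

X[k] = Σ(n=0 to 3) x[n] · ω_4^(nk)
where ω_4 = e^(-2πi/4)

Computing each X[k]:
X[0] = -3
X[1] = 5i
X[2] = -5
X[3] = -5i

X = [-3, 5i, -5, -5i]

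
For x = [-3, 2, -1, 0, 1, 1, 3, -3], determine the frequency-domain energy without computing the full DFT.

Parseval: Σ|x[n]|² = (1/N)Σ|X[k]|², so Σ|X[k]|² = N·Σ|x[n]|² = 8·34.0000

Σ|X[k]|² = N·Σ|x[n]|² = 8·34.0000 = 272.0000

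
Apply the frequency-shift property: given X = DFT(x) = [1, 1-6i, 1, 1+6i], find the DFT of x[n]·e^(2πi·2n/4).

Modulation property: DFT(ω_4^(-2n)·x[n]) = X[(k-2) mod 4], so circularly shift X by 2 positions.

X[k-2] = [1, 1+6i, 1, 1-6i]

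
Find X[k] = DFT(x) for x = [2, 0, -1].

X[k] = Σ(n=0 to 2) x[n] · ω_3^(nk)
where ω_3 = e^(-2πi/3)

Computing each X[k]:
X[0] = 1
X[1] = 2.5000-0.8660i
X[2] = 2.5000+0.8660i

X = [1, 2.5000-0.8660i, 2.5000+0.8660i]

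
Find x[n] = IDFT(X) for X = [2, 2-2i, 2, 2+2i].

x[n] = (1/4) Σ(k=0 to 3) X[k] · e^(2πikn/4)

Computing each x[n]:
x[0] = 2
x[1] = 1
x[2] = 0
x[3] = -1

x = [2, 1, 0, -1]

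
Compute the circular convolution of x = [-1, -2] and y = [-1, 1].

(x ⊛ y)[n] = Σ(m=0 to 1) x[m] · y[(n-m) mod 2]

Computing each output sample:
(x ⊛ y)[0] = -1
(x ⊛ y)[1] = 1

x ⊛ y = [-1, 1]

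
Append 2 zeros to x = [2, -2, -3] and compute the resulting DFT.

Original 3-point DFT: [-3, 4.5000-0.8660i, 4.5000+0.8660i]
Zero-padded 5-point DFT provides frequency interpolation.

DFT_5([x, 0, ...]) = [-3, 3.8090+3.6655i, 2.6910-1.6776i, 2.6910+1.6776i, 3.8090-3.6655i]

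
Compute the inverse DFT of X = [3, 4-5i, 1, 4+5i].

x[n] = (1/4) Σ(k=0 to 3) X[k] · e^(2πikn/4)

Computing each x[n]:
x[0] = 3
x[1] = 3
x[2] = -1
x[3] = -2

x = [3, 3, -1, -2]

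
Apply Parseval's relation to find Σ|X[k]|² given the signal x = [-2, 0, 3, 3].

Parseval: Σ|x[n]|² = (1/N)Σ|X[k]|², so Σ|X[k]|² = N·Σ|x[n]|² = 4·22.0000

Σ|X[k]|² = N·Σ|x[n]|² = 4·22.0000 = 88.0000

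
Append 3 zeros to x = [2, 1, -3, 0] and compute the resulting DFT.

Original 4-point DFT: [0, 5-1i, -2, 5+1i]
Zero-padded 7-point DFT provides frequency interpolation.

DFT_7([x, 0, ...]) = [0, 3.2911+2.1430i, 4.4804-2.2766i, -0.7714-2.7794i, -0.7714+2.7794i, 4.4804+2.2766i, 3.2911-2.1430i]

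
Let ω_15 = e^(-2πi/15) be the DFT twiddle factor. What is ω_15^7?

ω_15^7 = e^(-2πi·7/15)
= cos(-2π·7/15) + i·sin(-2π·7/15)
= cos(-14π/15) + i·sin(-14π/15)

ω_15^7 = cos(-14π/15) + i·sin(-14π/15) = -0.9781-0.2079i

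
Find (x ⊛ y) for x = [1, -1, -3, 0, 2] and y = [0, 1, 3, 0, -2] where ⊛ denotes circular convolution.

(x ⊛ y)[n] = Σ(m=0 to 4) x[m] · y[(n-m) mod 5]

Computing each output sample:
(x ⊛ y)[0] = 4
(x ⊛ y)[1] = 13
(x ⊛ y)[2] = 2
(x ⊛ y)[3] = -10
(x ⊛ y)[4] = -11

x ⊛ y = [4, 13, 2, -10, -11]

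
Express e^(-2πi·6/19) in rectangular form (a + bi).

ω_19^6 = e^(-2πi·6/19)
= cos(-2π·6/19) + i·sin(-2π·6/19)
= cos(-12π/19) + i·sin(-12π/19)

ω_19^6 = cos(-12π/19) + i·sin(-12π/19) = -0.4017-0.9158i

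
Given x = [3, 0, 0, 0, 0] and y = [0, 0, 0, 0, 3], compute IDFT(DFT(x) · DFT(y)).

(x ⊛ y)[n] = Σ(m=0 to 4) x[m] · y[(n-m) mod 5]

Computing each output sample:
(x ⊛ y)[0] = 0
(x ⊛ y)[1] = 0
(x ⊛ y)[2] = 0
(x ⊛ y)[3] = 0
(x ⊛ y)[4] = 9

x ⊛ y = [0, 0, 0, 0, 9]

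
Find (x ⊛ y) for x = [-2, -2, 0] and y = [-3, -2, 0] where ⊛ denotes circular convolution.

(x ⊛ y)[n] = Σ(m=0 to 2) x[m] · y[(n-m) mod 3]

Computing each output sample:
(x ⊛ y)[0] = 6
(x ⊛ y)[1] = 10
(x ⊛ y)[2] = 4

x ⊛ y = [6, 10, 4]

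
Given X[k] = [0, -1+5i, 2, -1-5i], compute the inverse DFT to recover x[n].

x[n] = (1/4) Σ(k=0 to 3) X[k] · e^(2πikn/4)

Computing each x[n]:
x[0] = 0
x[1] = -3
x[2] = 1
x[3] = 2

x = [0, -3, 1, 2]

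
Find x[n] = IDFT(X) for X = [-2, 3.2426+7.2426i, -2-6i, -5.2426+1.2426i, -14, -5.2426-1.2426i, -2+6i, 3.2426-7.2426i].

x[n] = (1/8) Σ(k=0 to 7) X[k] · e^(2πikn/8)

Computing each x[n]:
x[0] = -3
x[1] = 3
x[2] = -3
x[3] = -3
x[4] = -2
x[5] = 3
x[6] = 0
x[7] = 3

x = [-3, 3, -3, -3, -2, 3, 0, 3]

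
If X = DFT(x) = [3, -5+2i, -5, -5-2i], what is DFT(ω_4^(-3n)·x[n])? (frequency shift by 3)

Modulation property: DFT(ω_4^(-3n)·x[n]) = X[(k-3) mod 4], so circularly shift X by 3 positions.

X[k-3] = [-5+2i, -5, -5-2i, 3]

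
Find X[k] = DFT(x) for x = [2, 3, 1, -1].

X[k] = Σ(n=0 to 3) x[n] · ω_4^(nk)
where ω_4 = e^(-2πi/4)

Computing each X[k]:
X[0] = 5
X[1] = 1-4i
X[2] = 1
X[3] = 1+4i

X = [5, 1-4i, 1, 1+4i]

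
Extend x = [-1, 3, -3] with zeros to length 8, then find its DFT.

Original 3-point DFT: [-1, -1.0000-5.1962i, -1.0000+5.1962i]
Zero-padded 8-point DFT provides frequency interpolation.

DFT_8([x, 0, ...]) = [-1, 1.1213+0.8787i, 2-3i, -3.1213-5.1213i, -7, -3.1213+5.1213i, 2+3i, 1.1213-0.8787i]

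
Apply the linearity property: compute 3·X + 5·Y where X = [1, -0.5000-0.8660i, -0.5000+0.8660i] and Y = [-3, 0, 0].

By linearity: DFT(3x + 5y) = 3·DFT(x) + 5·DFT(y)
= 3·[1, -0.5000-0.8660i, -0.5000+0.8660i] + 5·[-3, 0, 0]

Computing element-wise:
Z[0] = 3·(1) + 5·(-3) = -12
Z[1] = 3·(-0.5000-0.8660i) + 5·(0) = -1.5000-2.5980i
Z[2] = 3·(-0.5000+0.8660i) + 5·(0) = -1.5000+2.5980i

DFT(3x + 5y) = 3·X + 5·Y = [-12, -1.5000-2.5980i, -1.5000+2.5980i]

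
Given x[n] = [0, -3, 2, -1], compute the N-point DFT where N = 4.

X[k] = Σ(n=0 to 3) x[n] · ω_4^(nk)
where ω_4 = e^(-2πi/4)

Computing each X[k]:
X[0] = -2
X[1] = -2+2i
X[2] = 6
X[3] = -2-2i

X = [-2, -2+2i, 6, -2-2i]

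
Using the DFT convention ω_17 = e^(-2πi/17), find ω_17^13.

ω_17^13 = e^(-2πi·13/17)
= cos(-2π·13/17) + i·sin(-2π·13/17)
= cos(-26π/17) + i·sin(-26π/17)

ω_17^13 = cos(-26π/17) + i·sin(-26π/17) = 0.0923+0.9957i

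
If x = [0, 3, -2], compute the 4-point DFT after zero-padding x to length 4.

Original 3-point DFT: [1, -0.5000-4.3301i, -0.5000+4.3301i]
Zero-padded 4-point DFT provides frequency interpolation.

DFT_4([x, 0, ...]) = [1, 2-3i, -5, 2+3i]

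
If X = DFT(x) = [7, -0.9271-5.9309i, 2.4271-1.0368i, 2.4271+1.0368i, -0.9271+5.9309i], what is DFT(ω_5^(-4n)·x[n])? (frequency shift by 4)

Modulation property: DFT(ω_5^(-4n)·x[n]) = X[(k-4) mod 5], so circularly shift X by 4 positions.

X[k-4] = [-0.9271-5.9309i, 2.4271-1.0368i, 2.4271+1.0368i, -0.9271+5.9309i, 7]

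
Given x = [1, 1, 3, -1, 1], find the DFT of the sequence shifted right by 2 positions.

Time shift by 2: X_shifted[k] = ω_5^(2k) · X[k]
Shifted x = [-1, 1, 1, 1, 3]

DFT(x[n-2]) = [5, -1.3820+1.9021i, -3.6180+1.1756i, -3.6180-1.1756i, -1.3820-1.9021i]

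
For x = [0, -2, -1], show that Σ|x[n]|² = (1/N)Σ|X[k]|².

Time domain:
Σ|x[n]|² = |0|² + |-2|² + |-1|² = 5.0000

Frequency domain:
(1/3)Σ|X[k]|² = (1/3)(|-3|² + |1.5000+0.8660i|² + |1.5000-0.8660i|²) = (1/3)·15.0000 = 5.0000

Both sides agree, confirming Parseval's theorem.

Σ|x[n]|² = (1/N)Σ|X[k]|² = 5.0000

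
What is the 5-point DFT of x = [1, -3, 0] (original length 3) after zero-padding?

Original 3-point DFT: [-2, 2.5000+2.5981i, 2.5000-2.5981i]
Zero-padded 5-point DFT provides frequency interpolation.

DFT_5([x, 0, ...]) = [-2, 0.0729+2.8532i, 3.4271+1.7634i, 3.4271-1.7634i, 0.0729-2.8532i]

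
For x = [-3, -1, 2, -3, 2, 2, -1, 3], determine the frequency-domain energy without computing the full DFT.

Parseval: Σ|x[n]|² = (1/N)Σ|X[k]|², so Σ|X[k]|² = N·Σ|x[n]|² = 8·41.0000

Σ|X[k]|² = N·Σ|x[n]|² = 8·41.0000 = 328.0000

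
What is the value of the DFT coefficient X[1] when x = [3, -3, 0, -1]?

X[1] = Σ(n=0 to 3) x[n] · ω_4^(1n) where ω_4 = e^(-2πi/4)
= (3)·ω_4^0 + (-3)·ω_4^1 + (0)·ω_4^2 + (-1)·ω_4^3

X[1] = 3+2i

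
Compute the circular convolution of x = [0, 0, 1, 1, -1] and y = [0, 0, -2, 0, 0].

(x ⊛ y)[n] = Σ(m=0 to 4) x[m] · y[(n-m) mod 5]

Computing each output sample:
(x ⊛ y)[0] = -2
(x ⊛ y)[1] = 2
(x ⊛ y)[2] = 0
(x ⊛ y)[3] = 0
(x ⊛ y)[4] = -2

x ⊛ y = [-2, 2, 0, 0, -2]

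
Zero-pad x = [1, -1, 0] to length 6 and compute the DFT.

Original 3-point DFT: [0, 1.5000+0.8660i, 1.5000-0.8660i]
Zero-padded 6-point DFT provides frequency interpolation.

DFT_6([x, 0, ...]) = [0, 0.5000+0.8660i, 1.5000+0.8660i, 2, 1.5000-0.8660i, 0.5000-0.8660i]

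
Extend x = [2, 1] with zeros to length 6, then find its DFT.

Original 2-point DFT: [3, 1]
Zero-padded 6-point DFT provides frequency interpolation.

DFT_6([x, 0, ...]) = [3, 2.5000-0.8660i, 1.5000-0.8660i, 1, 1.5000+0.8660i, 2.5000+0.8660i]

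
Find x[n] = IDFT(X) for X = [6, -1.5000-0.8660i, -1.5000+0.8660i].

x[n] = (1/3) Σ(k=0 to 2) X[k] · e^(2πikn/3)

Computing each x[n]:
x[0] = 1
x[1] = 3
x[2] = 2

x = [1, 3, 2]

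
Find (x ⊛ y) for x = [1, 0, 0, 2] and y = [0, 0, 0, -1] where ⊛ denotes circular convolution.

(x ⊛ y)[n] = Σ(m=0 to 3) x[m] · y[(n-m) mod 4]

Computing each output sample:
(x ⊛ y)[0] = 0
(x ⊛ y)[1] = 0
(x ⊛ y)[2] = -2
(x ⊛ y)[3] = -1

x ⊛ y = [0, 0, -2, -1]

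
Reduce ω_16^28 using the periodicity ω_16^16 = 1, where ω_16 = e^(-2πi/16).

Since ω_16^16 = 1, powers reduce modulo 16.
28 mod 16 = 12
So ω_16^28 = ω_16^12 = e^(-2πi·12/16)

ω_16^28 = ω_16^12 = 1i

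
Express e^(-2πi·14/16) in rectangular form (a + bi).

ω_16^14 = e^(-2πi·14/16)
= cos(-2π·14/16) + i·sin(-2π·14/16)
= cos(-28π/16) + i·sin(-28π/16)

ω_16^14 = cos(-28π/16) + i·sin(-28π/16) = 0.7071+0.7071i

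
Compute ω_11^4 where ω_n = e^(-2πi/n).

ω_11^4 = e^(-2πi·4/11)
= cos(-2π·4/11) + i·sin(-2π·4/11)
= cos(-8π/11) + i·sin(-8π/11)

ω_11^4 = cos(-8π/11) + i·sin(-8π/11) = -0.6549-0.7557i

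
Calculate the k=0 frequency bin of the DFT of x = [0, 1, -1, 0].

X[0] = Σ(n=0 to 3) x[n] · ω_4^0 = Σ x[n]
= (0) + (1) + (-1) + (0)

X[0] = 0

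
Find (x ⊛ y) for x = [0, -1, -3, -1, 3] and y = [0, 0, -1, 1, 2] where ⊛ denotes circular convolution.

(x ⊛ y)[n] = Σ(m=0 to 4) x[m] · y[(n-m) mod 5]

Computing each output sample:
(x ⊛ y)[0] = -4
(x ⊛ y)[1] = -10
(x ⊛ y)[2] = 1
(x ⊛ y)[3] = 7
(x ⊛ y)[4] = 2

x ⊛ y = [-4, -10, 1, 7, 2]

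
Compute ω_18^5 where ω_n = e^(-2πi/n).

ω_18^5 = e^(-2πi·5/18)
= cos(-2π·5/18) + i·sin(-2π·5/18)
= cos(-10π/18) + i·sin(-10π/18)

ω_18^5 = cos(-10π/18) + i·sin(-10π/18) = -0.1736-0.9848i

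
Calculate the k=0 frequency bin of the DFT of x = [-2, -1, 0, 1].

X[0] = Σ(n=0 to 3) x[n] · ω_4^0 = Σ x[n]
= (-2) + (-1) + (0) + (1)

X[0] = -2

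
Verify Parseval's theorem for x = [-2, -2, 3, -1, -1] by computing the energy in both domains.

Time domain:
Σ|x[n]|² = |-2|² + |-2|² + |3|² + |-1|² + |-1|² = 19.0000

Frequency domain:
(1/5)Σ|X[k]|² = (1/5)(|-3|² + |-4.5451-1.4001i|² + |1.0451+4.3920i|² + |1.0451-4.3920i|² + |-4.5451+1.4001i|²) = (1/5)·95.0000 = 19.0000

Both sides agree, confirming Parseval's theorem.

Σ|x[n]|² = (1/N)Σ|X[k]|² = 19.0000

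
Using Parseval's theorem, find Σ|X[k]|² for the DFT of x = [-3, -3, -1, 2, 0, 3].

Parseval: Σ|x[n]|² = (1/N)Σ|X[k]|², so Σ|X[k]|² = N·Σ|x[n]|² = 6·32.0000

Σ|X[k]|² = N·Σ|x[n]|² = 6·32.0000 = 192.0000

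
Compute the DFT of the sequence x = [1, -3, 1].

X[k] = Σ(n=0 to 2) x[n] · ω_3^(nk)
where ω_3 = e^(-2πi/3)

Computing each X[k]:
X[0] = -1
X[1] = 2.0000+3.4641i
X[2] = 2.0000-3.4641i

X = [-1, 2.0000+3.4641i, 2.0000-3.4641i]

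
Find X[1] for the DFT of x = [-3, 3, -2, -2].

X[1] = Σ(n=0 to 3) x[n] · ω_4^(1n) where ω_4 = e^(-2πi/4)
= (-3)·ω_4^0 + (3)·ω_4^1 + (-2)·ω_4^2 + (-2)·ω_4^3

X[1] = -1-5i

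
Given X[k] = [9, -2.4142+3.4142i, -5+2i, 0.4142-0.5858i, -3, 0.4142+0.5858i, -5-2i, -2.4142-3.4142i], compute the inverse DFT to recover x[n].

x[n] = (1/8) Σ(k=0 to 7) X[k] · e^(2πikn/8)

Computing each x[n]:
x[0] = -1
x[1] = 0
x[2] = 1
x[3] = 2
x[4] = 0
x[5] = 2
x[6] = 3
x[7] = 2

x = [-1, 0, 1, 2, 0, 2, 3, 2]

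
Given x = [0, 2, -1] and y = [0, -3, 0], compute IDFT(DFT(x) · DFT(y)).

(x ⊛ y)[n] = Σ(m=0 to 2) x[m] · y[(n-m) mod 3]

Computing each output sample:
(x ⊛ y)[0] = 3
(x ⊛ y)[1] = 0
(x ⊛ y)[2] = -6

x ⊛ y = [3, 0, -6]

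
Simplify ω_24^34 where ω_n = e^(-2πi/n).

Since ω_24^24 = 1, powers reduce modulo 24.
34 mod 24 = 10
So ω_24^34 = ω_24^10 = e^(-2πi·10/24)

ω_24^34 = ω_24^10 = -0.8660-0.5000i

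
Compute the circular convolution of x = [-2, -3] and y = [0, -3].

(x ⊛ y)[n] = Σ(m=0 to 1) x[m] · y[(n-m) mod 2]

Computing each output sample:
(x ⊛ y)[0] = 9
(x ⊛ y)[1] = 6

x ⊛ y = [9, 6]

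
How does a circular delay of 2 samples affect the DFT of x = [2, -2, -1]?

Time shift by 2: X_shifted[k] = ω_3^(2k) · X[k]
Shifted x = [-2, -1, 2]

DFT(x[n-2]) = [-1, -2.5000+2.5981i, -2.5000-2.5981i]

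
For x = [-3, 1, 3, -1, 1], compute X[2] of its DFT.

X[2] = Σ(n=0 to 4) x[n] · ω_5^(2n) where ω_5 = e^(-2πi/5)
= (-3)·ω_5^0 + (1)·ω_5^2 + (3)·ω_5^4 + (-1)·ω_5^6 + (1)·ω_5^8

X[2] = -4.0000+3.8042i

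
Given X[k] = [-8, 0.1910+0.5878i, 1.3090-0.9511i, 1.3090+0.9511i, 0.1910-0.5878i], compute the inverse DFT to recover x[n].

x[n] = (1/5) Σ(k=0 to 4) X[k] · e^(2πikn/5)

Computing each x[n]:
x[0] = -1
x[1] = -2
x[2] = -2
x[3] = -1
x[4] = -2

x = [-1, -2, -2, -1, -2]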